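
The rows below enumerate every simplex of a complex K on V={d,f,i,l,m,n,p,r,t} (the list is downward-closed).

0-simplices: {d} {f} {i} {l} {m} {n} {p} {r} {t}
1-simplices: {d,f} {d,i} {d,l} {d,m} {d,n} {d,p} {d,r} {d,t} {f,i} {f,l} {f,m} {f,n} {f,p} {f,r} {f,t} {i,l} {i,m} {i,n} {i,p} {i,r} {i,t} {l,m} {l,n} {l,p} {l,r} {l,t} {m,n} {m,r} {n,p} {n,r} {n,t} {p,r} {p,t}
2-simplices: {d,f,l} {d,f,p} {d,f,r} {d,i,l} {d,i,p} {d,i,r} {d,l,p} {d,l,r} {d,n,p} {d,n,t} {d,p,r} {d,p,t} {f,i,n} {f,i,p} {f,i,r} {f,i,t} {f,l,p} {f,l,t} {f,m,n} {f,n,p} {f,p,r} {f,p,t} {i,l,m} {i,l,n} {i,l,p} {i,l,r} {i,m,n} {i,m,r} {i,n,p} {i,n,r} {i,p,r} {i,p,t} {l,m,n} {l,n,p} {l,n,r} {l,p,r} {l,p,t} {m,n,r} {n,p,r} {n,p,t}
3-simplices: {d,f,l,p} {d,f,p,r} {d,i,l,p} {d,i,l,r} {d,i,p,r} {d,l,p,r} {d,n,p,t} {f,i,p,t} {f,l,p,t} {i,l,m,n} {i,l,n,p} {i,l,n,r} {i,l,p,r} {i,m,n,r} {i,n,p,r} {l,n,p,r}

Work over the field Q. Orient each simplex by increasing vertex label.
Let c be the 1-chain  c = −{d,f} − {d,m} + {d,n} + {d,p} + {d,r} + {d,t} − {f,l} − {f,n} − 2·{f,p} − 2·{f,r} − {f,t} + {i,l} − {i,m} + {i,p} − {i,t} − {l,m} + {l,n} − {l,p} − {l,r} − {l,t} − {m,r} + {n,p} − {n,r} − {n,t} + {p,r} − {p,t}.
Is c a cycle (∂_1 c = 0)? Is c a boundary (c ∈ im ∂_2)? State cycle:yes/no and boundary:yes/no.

cycle:no boundary:no

n_0=9 n_1=33 n_2=40 n_3=16  [Q]
∂1: piv[df,di,dl,dm,dn,dp,dr,dt] rk=8  ker:fi,fl,fm,fn,fp,fr,ft,il,im,in,ip,ir,it,lm,ln,lp,lr,lt,mn,mr,np,nr,nt,pr,pt
∂2: piv[dfl,dfp,dfr,dil,dip,dir,dlp,dlr,dnp,dnt,dpr,dpt,fin,fip,fit,flt,fmn,fnp,fpt,ilm,iln,imn,imr,inr] rk=24  ker:fir,flp,fpr,ilp,ilr,inp,ipr,ipt,lmn,lnp,lnr,lpr,lpt,mnr,npr,npt
∂3: piv[dflp,dfpr,dilp,dilr,dipr,dlpr,dnpt,fipt,flpt,ilmn,ilnp,ilnr,imnr,inpr] rk=14  ker:ilpr,lnpr
∂1c = −2·{d} + 6·{f} + 3·{l} − 2·{m} + 2·{n} − 3·{r} − 4·{t}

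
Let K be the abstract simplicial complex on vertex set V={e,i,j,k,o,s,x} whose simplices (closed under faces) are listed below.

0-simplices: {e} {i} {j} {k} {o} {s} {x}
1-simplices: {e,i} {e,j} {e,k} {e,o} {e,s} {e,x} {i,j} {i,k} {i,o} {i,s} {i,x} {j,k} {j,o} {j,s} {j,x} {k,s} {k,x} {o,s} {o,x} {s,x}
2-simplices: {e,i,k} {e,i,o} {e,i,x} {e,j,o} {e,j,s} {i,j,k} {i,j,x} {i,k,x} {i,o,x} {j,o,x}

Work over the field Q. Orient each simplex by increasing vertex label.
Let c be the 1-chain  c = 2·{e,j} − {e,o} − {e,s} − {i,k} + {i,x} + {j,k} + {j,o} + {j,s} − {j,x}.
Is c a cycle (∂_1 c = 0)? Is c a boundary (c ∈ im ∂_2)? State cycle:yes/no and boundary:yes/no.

n_0=7 n_1=20 n_2=10  [Q]
∂1: piv[ei,ej,ek,eo,es,ex] rk=6  ker:ij,ik,io,is,ix,jk,jo,js,jx,ks,kx,os,ox,sx
∂2: piv[eik,eio,eix,ejo,ejs,ijk,ijx,ikx,iox,jox] rk=10
∂1c = 0
c vs im∂2: reduces to 0 ⇒ boundary

cycle:yes boundary:yes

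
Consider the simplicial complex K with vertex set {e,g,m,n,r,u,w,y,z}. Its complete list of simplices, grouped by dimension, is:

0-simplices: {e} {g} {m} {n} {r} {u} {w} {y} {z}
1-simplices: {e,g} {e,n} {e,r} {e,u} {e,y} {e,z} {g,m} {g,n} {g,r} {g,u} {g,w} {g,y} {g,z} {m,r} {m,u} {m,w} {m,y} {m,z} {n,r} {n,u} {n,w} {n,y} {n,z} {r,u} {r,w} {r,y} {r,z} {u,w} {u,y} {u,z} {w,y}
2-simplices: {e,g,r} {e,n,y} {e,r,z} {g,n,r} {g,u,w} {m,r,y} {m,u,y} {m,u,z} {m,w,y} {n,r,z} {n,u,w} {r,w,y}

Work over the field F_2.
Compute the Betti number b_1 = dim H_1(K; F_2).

n_0=9 n_1=31 n_2=12  [Z2]
∂1: piv[eg,en,er,eu,ey,ez,gm,gw] rk=8  ker:gn,gr,gu,gy,gz,mr,mu,mw,my,mz,nr,nu,nw,ny,nz,ru,rw,ry,rz,uw,uy,uz,wy
∂2: piv[egr,eny,erz,gnr,guw,mry,muy,muz,mwy,nrz,nuw,rwy] rk=12
b_1=(31−8)−12=11

b_1=11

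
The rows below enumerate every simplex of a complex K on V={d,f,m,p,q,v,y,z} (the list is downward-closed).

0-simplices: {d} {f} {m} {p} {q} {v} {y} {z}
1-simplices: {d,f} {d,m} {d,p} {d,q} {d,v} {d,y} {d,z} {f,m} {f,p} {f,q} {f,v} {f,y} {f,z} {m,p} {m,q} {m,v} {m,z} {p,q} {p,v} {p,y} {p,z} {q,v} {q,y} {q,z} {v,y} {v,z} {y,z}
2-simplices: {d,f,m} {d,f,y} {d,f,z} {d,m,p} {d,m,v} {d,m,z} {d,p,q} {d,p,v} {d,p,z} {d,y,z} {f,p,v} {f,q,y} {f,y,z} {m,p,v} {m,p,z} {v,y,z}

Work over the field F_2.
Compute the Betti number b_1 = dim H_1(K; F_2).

b_1=7

n_0=8 n_1=27 n_2=16  [Z2]
∂1: piv[df,dm,dp,dq,dv,dy,dz] rk=7  ker:fm,fp,fq,fv,fy,fz,mp,mq,mv,mz,pq,pv,py,pz,qv,qy,qz,vy,vz,yz
∂2: piv[dfm,dfy,dfz,dmp,dmv,dmz,dpq,dpv,dpz,dyz,fpv,fqy,vyz] rk=13  ker:fyz,mpv,mpz
b_1=(27−7)−13=7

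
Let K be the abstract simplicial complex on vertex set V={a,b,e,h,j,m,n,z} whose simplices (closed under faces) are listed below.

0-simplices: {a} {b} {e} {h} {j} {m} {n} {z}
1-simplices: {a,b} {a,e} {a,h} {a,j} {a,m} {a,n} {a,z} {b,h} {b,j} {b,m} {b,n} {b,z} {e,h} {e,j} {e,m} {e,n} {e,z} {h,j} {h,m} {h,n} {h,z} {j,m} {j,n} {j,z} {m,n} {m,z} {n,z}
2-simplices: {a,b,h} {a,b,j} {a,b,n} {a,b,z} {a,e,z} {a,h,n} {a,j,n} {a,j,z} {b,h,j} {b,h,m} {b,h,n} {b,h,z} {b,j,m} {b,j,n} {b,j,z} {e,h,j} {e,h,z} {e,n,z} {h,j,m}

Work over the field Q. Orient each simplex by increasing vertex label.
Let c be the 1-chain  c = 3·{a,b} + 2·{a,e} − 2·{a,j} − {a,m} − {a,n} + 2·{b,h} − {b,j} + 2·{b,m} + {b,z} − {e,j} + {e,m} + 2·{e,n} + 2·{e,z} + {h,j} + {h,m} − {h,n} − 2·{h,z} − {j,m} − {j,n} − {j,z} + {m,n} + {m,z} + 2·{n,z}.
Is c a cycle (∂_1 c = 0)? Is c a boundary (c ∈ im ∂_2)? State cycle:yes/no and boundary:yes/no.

cycle:no boundary:no

n_0=8 n_1=27 n_2=19  [Q]
∂1: piv[ab,ae,ah,aj,am,an,az] rk=7  ker:bh,bj,bm,bn,bz,eh,ej,em,en,ez,hj,hm,hn,hz,jm,jn,jz,mn,mz,nz
∂2: piv[abh,abj,abn,abz,aez,ahn,ajn,ajz,bhj,bhm,bhz,bjm,ehj,ehz,enz] rk=15  ker:bhn,bjn,bjz,hjm
∂1c = −{a} − {b} − 2·{e} + 3·{h} − 2·{n} + 3·{z}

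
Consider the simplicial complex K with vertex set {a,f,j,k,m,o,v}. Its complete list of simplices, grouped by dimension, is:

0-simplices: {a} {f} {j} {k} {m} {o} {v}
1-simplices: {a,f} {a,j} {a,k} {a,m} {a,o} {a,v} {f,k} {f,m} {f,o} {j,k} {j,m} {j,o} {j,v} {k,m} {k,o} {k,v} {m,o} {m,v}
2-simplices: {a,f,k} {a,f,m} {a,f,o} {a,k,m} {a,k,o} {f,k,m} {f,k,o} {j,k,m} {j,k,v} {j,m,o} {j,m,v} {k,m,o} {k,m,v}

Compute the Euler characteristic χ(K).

n_0=7 n_1=18 n_2=13
χ=+7−18+13=2

χ(K)=2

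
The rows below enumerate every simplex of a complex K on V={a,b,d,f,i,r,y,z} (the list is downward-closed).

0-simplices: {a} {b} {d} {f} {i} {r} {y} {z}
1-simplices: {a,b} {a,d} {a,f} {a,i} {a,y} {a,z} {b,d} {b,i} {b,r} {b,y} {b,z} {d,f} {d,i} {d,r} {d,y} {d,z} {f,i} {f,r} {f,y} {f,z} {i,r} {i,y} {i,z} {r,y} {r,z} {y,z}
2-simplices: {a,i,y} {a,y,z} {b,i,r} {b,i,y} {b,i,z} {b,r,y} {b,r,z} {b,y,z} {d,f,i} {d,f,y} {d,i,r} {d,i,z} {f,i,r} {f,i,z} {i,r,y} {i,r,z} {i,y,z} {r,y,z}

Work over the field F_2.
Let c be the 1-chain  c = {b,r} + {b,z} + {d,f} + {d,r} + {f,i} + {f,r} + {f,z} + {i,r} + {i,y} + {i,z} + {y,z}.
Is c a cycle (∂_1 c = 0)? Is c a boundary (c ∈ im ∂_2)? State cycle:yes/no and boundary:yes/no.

n_0=8 n_1=26 n_2=18  [Z2]
∂1: piv[ab,ad,af,ai,ay,az,br] rk=7  ker:bd,bi,by,bz,df,di,dr,dy,dz,fi,fr,fy,fz,ir,iy,iz,ry,rz,yz
∂2: piv[aiy,ayz,bir,biy,biz,bry,brz,byz,dfi,dfy,dir,diz,fir,fiz] rk=14  ker:iry,irz,iyz,ryz
∂1c = 0
c vs im∂2: reduces to 0 ⇒ boundary

cycle:yes boundary:yes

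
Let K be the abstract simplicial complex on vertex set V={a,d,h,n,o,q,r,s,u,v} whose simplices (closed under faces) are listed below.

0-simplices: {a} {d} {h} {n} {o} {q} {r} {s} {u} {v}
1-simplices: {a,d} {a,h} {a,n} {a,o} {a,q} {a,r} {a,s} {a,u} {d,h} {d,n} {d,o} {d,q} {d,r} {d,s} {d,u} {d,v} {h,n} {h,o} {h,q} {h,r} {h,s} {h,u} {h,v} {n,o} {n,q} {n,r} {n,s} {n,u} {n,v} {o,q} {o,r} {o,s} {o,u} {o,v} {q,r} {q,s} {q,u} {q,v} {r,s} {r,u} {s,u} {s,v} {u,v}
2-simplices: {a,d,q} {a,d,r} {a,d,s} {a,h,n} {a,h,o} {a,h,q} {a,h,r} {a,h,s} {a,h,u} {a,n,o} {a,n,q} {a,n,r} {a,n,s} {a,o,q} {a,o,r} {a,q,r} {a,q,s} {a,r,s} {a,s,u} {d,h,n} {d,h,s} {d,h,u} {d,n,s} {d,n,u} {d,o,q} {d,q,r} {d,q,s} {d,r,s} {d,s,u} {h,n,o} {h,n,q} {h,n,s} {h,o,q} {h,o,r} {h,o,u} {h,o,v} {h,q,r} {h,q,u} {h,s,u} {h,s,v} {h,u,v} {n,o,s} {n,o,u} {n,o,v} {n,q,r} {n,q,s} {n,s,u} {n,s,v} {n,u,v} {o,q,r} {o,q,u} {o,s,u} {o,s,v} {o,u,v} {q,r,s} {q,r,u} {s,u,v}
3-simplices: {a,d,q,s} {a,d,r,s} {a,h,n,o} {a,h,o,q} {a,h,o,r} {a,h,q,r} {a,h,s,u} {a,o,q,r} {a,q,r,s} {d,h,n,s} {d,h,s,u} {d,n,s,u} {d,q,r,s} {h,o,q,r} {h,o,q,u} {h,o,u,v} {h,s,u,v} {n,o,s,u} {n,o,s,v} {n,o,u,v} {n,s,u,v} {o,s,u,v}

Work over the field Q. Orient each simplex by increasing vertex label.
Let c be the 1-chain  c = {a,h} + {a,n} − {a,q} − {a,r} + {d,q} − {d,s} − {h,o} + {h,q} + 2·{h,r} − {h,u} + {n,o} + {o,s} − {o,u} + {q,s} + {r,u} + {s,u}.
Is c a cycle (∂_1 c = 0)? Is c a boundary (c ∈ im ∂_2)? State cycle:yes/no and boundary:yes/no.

cycle:yes boundary:yes

n_0=10 n_1=43 n_2=57 n_3=22  [Q]
∂1: piv[ad,ah,an,ao,aq,ar,as,au,dv] rk=9  ker:dh,dn,do,dq,dr,ds,du,hn,ho,hq,hr,hs,hu,hv,no,nq,nr,ns,nu,nv,oq,or,os,ou,ov,qr,qs,qu,qv,rs,ru,su,sv,uv
∂2: piv[adq,adr,ads,ahn,aho,ahq,ahr,ahs,ahu,ano,anq,anr,ans,aoq,aor,aqr,aqs,ars,asu,dhn,dhs,dhu,dnu,doq,hou,hov,hqu,hsv,huv,nos,nov,qru] rk=32  ker:dns,dqr,dqs,drs,dsu,hno,hnq,hns,hoq,hor,hqr,hsu,nou,nqr,nqs,nsu,nsv,nuv,oqr,oqu,osu,osv,ouv,qrs,suv
∂3: piv[adqs,adrs,ahno,ahoq,ahor,ahqr,ahsu,aoqr,aqrs,dhns,dhsu,dnsu,dqrs,hoqu,houv,hsuv,nosu,nosv,nouv,nsuv] rk=20  ker:hoqr,osuv
∂1c = 0
c vs im∂2: reduces to 0 ⇒ boundary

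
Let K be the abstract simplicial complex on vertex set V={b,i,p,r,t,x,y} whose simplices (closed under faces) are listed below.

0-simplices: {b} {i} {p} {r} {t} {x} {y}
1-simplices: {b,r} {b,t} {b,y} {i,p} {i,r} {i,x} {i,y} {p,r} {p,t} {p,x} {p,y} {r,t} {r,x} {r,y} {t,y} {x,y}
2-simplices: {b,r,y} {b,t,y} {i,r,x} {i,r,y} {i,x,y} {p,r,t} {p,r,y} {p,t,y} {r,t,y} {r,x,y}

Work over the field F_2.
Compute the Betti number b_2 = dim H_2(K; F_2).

n_0=7 n_1=16 n_2=10  [Z2]
∂1: piv[br,bt,by,ip,ir,ix] rk=6  ker:iy,pr,pt,px,py,rt,rx,ry,ty,xy
∂2: piv[bry,bty,irx,iry,ixy,prt,pry,pty] rk=8  ker:rty,rxy
b_2=(10−8)−0=2

b_2=2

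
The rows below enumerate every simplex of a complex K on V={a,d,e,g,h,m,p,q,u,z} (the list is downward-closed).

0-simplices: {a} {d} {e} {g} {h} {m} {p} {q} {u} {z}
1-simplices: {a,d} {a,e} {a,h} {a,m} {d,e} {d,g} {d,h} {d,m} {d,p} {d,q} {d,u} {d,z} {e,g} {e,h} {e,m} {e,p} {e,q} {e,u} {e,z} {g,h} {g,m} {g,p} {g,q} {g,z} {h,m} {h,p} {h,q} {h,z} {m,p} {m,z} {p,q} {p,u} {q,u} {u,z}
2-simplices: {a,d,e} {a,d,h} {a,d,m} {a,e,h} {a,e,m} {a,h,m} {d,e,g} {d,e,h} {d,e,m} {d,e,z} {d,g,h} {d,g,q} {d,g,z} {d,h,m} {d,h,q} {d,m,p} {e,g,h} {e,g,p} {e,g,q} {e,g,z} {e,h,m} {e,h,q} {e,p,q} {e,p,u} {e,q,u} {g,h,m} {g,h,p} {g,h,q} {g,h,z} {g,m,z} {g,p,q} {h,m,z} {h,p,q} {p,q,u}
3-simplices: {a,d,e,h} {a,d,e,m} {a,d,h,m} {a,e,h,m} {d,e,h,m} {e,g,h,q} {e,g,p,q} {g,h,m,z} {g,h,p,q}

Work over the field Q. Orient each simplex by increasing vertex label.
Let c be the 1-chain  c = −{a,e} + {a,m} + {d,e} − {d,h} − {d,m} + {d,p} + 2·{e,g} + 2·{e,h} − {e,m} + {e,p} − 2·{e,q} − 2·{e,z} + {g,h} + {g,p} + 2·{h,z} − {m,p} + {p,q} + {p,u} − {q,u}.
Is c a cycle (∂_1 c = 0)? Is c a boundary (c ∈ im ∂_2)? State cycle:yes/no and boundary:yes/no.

n_0=10 n_1=34 n_2=34 n_3=9  [Q]
∂1: piv[ad,ae,ah,am,dg,dp,dq,du,dz] rk=9  ker:de,dh,dm,eg,eh,em,ep,eq,eu,ez,gh,gm,gp,gq,gz,hm,hp,hq,hz,mp,mz,pq,pu,qu,uz
∂2: piv[ade,adh,adm,aeh,aem,ahm,deg,dez,dgh,dgq,dgz,dhq,dmp,egp,egq,epq,epu,equ,ghm,ghp,ghz,gmz] rk=22  ker:deh,dem,dhm,egh,egz,ehm,ehq,ghq,gpq,hmz,hpq,pqu
∂3: piv[adeh,adem,adhm,aehm,eghq,egpq,ghmz,ghpq] rk=8  ker:dehm
∂1c = 0
c vs im∂2: reduces to 0 ⇒ boundary

cycle:yes boundary:yes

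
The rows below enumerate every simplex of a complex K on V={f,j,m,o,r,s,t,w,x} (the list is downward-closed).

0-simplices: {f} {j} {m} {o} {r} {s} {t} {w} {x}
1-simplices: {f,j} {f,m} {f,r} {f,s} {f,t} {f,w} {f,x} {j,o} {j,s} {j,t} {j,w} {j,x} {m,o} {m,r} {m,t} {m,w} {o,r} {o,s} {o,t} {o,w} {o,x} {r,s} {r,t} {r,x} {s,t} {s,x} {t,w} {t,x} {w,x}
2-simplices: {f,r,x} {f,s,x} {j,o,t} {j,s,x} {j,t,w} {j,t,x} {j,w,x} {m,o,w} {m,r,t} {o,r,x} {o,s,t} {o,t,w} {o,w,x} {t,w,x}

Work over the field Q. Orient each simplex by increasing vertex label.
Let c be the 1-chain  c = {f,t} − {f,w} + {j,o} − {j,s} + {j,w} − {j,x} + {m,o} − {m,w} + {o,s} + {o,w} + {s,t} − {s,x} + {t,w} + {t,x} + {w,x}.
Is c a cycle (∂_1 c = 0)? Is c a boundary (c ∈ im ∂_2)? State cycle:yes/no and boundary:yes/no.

n_0=9 n_1=29 n_2=14  [Q]
∂1: piv[fj,fm,fr,fs,ft,fw,fx,jo] rk=8  ker:js,jt,jw,jx,mo,mr,mt,mw,or,os,ot,ow,ox,rs,rt,rx,st,sx,tw,tx,wx
∂2: piv[frx,fsx,jot,jsx,jtw,jtx,jwx,mow,mrt,orx,ost,otw,owx] rk=13  ker:twx
∂1c = 0
c vs im∂2: residual ≠ 0 ⇒ not boundary

cycle:yes boundary:no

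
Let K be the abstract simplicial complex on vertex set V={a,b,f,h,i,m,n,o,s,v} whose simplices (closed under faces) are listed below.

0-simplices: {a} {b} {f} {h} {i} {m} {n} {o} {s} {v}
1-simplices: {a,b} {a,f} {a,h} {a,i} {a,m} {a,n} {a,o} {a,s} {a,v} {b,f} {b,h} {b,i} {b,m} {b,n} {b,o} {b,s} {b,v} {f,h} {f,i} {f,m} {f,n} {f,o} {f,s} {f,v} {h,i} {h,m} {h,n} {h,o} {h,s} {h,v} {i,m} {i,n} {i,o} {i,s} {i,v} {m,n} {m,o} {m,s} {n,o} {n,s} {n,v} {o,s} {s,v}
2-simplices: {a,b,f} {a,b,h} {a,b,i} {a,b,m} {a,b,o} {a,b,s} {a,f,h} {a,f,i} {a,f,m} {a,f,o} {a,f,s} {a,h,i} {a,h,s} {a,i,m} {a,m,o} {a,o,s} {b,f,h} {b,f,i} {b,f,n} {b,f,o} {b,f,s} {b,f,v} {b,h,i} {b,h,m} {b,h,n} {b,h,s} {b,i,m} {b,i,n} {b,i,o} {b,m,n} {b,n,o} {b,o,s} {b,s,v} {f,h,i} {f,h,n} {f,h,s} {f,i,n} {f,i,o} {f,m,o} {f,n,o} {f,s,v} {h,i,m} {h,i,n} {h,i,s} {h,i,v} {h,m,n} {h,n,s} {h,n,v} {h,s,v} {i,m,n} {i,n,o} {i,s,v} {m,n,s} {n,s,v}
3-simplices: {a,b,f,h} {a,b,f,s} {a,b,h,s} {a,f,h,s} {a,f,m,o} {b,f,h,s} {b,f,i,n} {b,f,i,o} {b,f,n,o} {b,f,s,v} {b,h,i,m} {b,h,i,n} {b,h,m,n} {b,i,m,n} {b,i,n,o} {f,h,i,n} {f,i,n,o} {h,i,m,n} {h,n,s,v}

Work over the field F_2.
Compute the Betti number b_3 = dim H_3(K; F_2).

b_3=3

n_0=10 n_1=43 n_2=54 n_3=19  [Z2]
∂1: piv[ab,af,ah,ai,am,an,ao,as,av] rk=9  ker:bf,bh,bi,bm,bn,bo,bs,bv,fh,fi,fm,fn,fo,fs,fv,hi,hm,hn,ho,hs,hv,im,in,io,is,iv,mn,mo,ms,no,ns,nv,os,sv
∂2: piv[abf,abh,abi,abm,abo,abs,afh,afi,afm,afo,afs,ahi,ahs,aim,amo,aos,bfn,bfv,bhm,bhn,bin,bio,bmn,bno,bsv,his,hiv,hns,hnv,hsv,mns] rk=31  ker:bfh,bfi,bfo,bfs,bhi,bhs,bim,bos,fhi,fhn,fhs,fin,fio,fmo,fno,fsv,him,hin,hmn,imn,ino,isv,nsv
∂3: piv[abfh,abfs,abhs,afhs,afmo,bfin,bfio,bfno,bfsv,bhim,bhin,bhmn,bimn,bino,fhin,hnsv] rk=16  ker:bfhs,fino,himn
b_3=(19−16)−0=3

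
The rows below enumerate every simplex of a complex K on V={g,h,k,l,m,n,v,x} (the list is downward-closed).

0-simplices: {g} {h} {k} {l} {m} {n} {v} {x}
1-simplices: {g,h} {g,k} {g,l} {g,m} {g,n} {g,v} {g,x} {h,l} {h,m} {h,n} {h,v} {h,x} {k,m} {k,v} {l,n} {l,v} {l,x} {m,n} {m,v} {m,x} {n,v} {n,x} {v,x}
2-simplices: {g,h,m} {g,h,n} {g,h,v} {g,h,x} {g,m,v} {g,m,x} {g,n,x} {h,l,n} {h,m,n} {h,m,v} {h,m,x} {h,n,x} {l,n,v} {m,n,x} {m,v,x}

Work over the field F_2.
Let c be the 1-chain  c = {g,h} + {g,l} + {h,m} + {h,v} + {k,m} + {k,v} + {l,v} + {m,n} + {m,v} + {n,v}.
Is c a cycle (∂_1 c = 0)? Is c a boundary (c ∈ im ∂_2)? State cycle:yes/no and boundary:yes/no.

n_0=8 n_1=23 n_2=15  [Z2]
∂1: piv[gh,gk,gl,gm,gn,gv,gx] rk=7  ker:hl,hm,hn,hv,hx,km,kv,ln,lv,lx,mn,mv,mx,nv,nx,vx
∂2: piv[ghm,ghn,ghv,ghx,gmv,gmx,gnx,hln,hmn,lnv,mvx] rk=11  ker:hmv,hmx,hnx,mnx
∂1c = {h} + {v}

cycle:no boundary:no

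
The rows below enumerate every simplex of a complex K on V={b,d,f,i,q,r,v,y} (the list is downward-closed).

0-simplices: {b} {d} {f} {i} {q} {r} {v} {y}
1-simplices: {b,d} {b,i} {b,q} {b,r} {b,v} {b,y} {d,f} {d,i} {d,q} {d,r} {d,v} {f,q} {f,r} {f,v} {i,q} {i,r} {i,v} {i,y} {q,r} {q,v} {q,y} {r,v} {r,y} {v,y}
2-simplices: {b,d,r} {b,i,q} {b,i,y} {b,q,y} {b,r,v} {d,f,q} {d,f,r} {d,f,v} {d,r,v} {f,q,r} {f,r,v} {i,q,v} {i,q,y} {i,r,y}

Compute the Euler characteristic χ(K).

χ(K)=-2

n_0=8 n_1=24 n_2=14
χ=+8−24+14=-2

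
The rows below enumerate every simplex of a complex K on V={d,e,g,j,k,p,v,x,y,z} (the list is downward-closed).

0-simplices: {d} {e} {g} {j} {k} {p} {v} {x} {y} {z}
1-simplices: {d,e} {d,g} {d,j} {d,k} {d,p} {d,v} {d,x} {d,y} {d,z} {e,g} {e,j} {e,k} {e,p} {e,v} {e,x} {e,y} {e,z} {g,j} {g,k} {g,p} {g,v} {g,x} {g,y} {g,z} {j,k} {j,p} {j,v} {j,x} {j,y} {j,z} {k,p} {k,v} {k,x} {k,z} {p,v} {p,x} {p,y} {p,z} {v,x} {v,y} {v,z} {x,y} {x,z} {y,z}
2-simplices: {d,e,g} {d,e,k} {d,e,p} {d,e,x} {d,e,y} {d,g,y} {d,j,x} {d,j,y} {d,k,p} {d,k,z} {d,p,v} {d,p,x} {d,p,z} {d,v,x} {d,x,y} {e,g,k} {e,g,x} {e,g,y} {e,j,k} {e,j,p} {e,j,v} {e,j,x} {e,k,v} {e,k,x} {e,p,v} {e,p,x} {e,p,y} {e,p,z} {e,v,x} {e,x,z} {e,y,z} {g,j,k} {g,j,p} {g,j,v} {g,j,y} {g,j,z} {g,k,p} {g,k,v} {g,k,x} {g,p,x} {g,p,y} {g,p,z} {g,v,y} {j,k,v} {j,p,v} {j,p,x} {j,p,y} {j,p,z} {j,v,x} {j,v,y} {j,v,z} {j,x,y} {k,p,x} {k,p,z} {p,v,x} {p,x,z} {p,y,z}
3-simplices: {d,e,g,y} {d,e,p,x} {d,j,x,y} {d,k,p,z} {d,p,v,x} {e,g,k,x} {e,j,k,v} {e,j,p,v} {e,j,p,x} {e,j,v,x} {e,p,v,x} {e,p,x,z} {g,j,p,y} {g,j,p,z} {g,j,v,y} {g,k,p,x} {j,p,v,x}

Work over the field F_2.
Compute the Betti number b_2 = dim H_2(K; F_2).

n_0=10 n_1=44 n_2=57 n_3=17  [Z2]
∂1: piv[de,dg,dj,dk,dp,dv,dx,dy,dz] rk=9  ker:eg,ej,ek,ep,ev,ex,ey,ez,gj,gk,gp,gv,gx,gy,gz,jk,jp,jv,jx,jy,jz,kp,kv,kx,kz,pv,px,py,pz,vx,vy,vz,xy,xz,yz
∂2: piv[deg,dek,dep,dex,dey,dgy,djx,djy,dkp,dkz,dpv,dpx,dpz,dvx,dxy,egk,egx,ejk,ejp,ejv,ejx,ekv,ekx,epv,epy,epz,exz,eyz,gjk,gjp,gjv,gjz,gpz,gvy,jvz] rk=35  ker:egy,epx,evx,gjy,gkp,gkv,gkx,gpx,gpy,jkv,jpv,jpx,jpy,jpz,jvx,jvy,jxy,kpx,kpz,pvx,pxz,pyz
∂3: piv[degy,depx,djxy,dkpz,dpvx,egkx,ejkv,ejpv,ejpx,ejvx,epvx,epxz,gjpy,gjpz,gjvy,gkpx] rk=16  ker:jpvx
b_2=(57−35)−16=6

b_2=6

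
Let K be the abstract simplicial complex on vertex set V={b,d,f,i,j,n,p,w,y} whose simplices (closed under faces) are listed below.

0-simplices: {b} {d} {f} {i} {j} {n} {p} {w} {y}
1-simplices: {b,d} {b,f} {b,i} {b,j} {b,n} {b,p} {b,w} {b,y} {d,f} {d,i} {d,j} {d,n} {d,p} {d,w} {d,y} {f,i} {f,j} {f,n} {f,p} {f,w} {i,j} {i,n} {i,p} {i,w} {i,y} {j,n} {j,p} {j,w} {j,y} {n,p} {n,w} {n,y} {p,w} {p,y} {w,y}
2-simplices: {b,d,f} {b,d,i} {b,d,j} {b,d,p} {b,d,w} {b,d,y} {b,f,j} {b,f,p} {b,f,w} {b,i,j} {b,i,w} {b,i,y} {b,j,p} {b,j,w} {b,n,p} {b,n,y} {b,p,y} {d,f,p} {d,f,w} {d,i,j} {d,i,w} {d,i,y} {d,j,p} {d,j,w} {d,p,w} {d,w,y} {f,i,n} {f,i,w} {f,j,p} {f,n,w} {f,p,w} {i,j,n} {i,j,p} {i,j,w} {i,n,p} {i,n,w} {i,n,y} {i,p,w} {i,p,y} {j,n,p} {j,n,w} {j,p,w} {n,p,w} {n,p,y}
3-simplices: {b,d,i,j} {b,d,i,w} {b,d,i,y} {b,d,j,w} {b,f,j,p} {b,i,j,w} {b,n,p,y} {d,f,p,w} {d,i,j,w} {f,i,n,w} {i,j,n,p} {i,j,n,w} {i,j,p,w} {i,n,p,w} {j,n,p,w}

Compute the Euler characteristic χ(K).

χ(K)=3

n_0=9 n_1=35 n_2=44 n_3=15
χ=+9−35+44−15=3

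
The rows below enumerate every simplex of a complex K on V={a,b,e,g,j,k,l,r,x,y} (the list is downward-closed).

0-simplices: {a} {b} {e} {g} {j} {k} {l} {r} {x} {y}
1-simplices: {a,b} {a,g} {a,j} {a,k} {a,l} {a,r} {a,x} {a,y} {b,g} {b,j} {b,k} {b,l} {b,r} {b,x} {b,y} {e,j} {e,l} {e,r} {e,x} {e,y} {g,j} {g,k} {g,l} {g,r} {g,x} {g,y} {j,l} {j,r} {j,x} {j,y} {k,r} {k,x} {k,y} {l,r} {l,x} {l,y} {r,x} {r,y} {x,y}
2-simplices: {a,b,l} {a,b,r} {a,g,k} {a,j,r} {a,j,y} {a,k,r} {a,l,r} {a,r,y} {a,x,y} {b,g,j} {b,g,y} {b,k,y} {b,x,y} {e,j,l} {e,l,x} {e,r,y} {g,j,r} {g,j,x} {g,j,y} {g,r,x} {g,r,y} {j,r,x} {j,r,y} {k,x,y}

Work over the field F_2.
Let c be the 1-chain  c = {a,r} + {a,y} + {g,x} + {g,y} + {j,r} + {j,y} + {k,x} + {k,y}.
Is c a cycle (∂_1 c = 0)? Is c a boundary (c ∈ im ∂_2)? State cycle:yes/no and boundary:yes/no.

n_0=10 n_1=39 n_2=24  [Z2]
∂1: piv[ab,ag,aj,ak,al,ar,ax,ay,ej] rk=9  ker:bg,bj,bk,bl,br,bx,by,el,er,ex,ey,gj,gk,gl,gr,gx,gy,jl,jr,jx,jy,kr,kx,ky,lr,lx,ly,rx,ry,xy
∂2: piv[abl,abr,agk,ajr,ajy,akr,alr,ary,axy,bgj,bgy,bky,bxy,ejl,elx,ery,gjr,gjx,gjy,grx,kxy] rk=21  ker:gry,jrx,jry
∂1c = 0
c vs im∂2: residual ≠ 0 ⇒ not boundary

cycle:yes boundary:no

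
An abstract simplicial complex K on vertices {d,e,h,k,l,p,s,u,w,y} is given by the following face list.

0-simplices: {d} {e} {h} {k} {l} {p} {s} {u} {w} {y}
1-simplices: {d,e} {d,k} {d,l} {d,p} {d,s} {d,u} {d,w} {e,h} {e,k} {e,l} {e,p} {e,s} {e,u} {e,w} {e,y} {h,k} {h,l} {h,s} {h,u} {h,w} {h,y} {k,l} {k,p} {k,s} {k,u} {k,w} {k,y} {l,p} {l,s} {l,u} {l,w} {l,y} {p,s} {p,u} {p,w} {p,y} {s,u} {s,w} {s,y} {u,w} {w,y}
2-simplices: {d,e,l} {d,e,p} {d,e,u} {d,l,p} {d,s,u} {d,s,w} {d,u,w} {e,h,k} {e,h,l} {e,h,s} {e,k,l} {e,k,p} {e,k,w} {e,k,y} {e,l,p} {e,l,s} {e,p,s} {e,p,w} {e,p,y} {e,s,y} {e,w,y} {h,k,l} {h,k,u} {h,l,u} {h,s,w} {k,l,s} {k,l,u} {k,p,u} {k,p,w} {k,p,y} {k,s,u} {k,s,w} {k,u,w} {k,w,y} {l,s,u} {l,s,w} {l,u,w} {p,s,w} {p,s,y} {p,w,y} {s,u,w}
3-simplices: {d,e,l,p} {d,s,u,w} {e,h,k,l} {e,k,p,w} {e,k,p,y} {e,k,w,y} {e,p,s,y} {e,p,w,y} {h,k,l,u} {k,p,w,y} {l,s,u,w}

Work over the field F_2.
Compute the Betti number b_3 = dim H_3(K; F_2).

b_3=1

n_0=10 n_1=41 n_2=41 n_3=11  [Z2]
∂1: piv[de,dk,dl,dp,ds,du,dw,eh,ey] rk=9  ker:ek,el,ep,es,eu,ew,hk,hl,hs,hu,hw,hy,kl,kp,ks,ku,kw,ky,lp,ls,lu,lw,ly,ps,pu,pw,py,su,sw,sy,uw,wy
∂2: piv[del,dep,deu,dlp,dsu,dsw,duw,ehk,ehl,ehs,ekl,ekp,ekw,eky,els,eps,epw,epy,esy,ewy,hku,hlu,hsw,kls,kpu,ksu,ksw,lsw] rk=28  ker:elp,hkl,klu,kpw,kpy,kuw,kwy,lsu,luw,psw,psy,pwy,suw
∂3: piv[delp,dsuw,ehkl,ekpw,ekpy,ekwy,epsy,epwy,hklu,lsuw] rk=10  ker:kpwy
b_3=(11−10)−0=1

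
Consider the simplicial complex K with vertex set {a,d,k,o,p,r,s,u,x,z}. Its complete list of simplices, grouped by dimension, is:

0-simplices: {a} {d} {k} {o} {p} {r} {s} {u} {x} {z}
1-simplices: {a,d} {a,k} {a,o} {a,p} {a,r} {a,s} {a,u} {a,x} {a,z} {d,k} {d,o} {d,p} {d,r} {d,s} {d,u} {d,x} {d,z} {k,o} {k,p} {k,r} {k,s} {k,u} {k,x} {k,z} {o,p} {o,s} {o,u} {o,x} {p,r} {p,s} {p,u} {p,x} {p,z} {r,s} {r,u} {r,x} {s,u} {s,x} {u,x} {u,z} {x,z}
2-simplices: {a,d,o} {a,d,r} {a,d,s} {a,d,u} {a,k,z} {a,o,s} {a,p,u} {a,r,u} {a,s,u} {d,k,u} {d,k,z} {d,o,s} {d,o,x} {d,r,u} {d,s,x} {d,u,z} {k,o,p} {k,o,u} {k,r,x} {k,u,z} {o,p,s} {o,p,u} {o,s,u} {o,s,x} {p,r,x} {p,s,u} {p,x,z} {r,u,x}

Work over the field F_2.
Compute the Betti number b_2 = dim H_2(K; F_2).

b_2=5

n_0=10 n_1=41 n_2=28  [Z2]
∂1: piv[ad,ak,ao,ap,ar,as,au,ax,az] rk=9  ker:dk,do,dp,dr,ds,du,dx,dz,ko,kp,kr,ks,ku,kx,kz,op,os,ou,ox,pr,ps,pu,px,pz,rs,ru,rx,su,sx,ux,uz,xz
∂2: piv[ado,adr,ads,adu,akz,aos,apu,aru,asu,dku,dkz,dox,dsx,duz,kop,kou,krx,ops,opu,osu,prx,pxz,rux] rk=23  ker:dos,dru,kuz,osx,psu
b_2=(28−23)−0=5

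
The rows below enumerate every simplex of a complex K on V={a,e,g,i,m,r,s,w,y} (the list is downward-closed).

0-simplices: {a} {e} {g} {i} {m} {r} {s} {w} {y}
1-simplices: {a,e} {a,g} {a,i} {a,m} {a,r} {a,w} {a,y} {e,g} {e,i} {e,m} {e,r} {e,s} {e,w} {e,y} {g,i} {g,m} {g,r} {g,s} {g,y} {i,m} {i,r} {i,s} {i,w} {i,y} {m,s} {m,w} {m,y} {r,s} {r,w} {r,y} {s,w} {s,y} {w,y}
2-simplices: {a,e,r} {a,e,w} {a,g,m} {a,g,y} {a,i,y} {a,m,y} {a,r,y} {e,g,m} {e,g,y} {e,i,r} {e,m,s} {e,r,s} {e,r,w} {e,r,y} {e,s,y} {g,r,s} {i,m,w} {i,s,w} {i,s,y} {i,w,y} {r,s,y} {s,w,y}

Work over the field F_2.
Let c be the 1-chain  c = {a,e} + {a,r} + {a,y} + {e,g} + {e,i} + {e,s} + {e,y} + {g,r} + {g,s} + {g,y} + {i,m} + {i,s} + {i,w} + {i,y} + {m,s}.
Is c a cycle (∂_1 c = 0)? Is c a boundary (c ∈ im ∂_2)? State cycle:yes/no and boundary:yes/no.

n_0=9 n_1=33 n_2=22  [Z2]
∂1: piv[ae,ag,ai,am,ar,aw,ay,es] rk=8  ker:eg,ei,em,er,ew,ey,gi,gm,gr,gs,gy,im,ir,is,iw,iy,ms,mw,my,rs,rw,ry,sw,sy,wy
∂2: piv[aer,aew,agm,agy,aiy,amy,ary,egm,egy,eir,ems,ers,erw,ery,esy,grs,imw,isw,isy,iwy] rk=20  ker:rsy,swy
∂1c = {a} + {e} + {i} + {w}

cycle:no boundary:no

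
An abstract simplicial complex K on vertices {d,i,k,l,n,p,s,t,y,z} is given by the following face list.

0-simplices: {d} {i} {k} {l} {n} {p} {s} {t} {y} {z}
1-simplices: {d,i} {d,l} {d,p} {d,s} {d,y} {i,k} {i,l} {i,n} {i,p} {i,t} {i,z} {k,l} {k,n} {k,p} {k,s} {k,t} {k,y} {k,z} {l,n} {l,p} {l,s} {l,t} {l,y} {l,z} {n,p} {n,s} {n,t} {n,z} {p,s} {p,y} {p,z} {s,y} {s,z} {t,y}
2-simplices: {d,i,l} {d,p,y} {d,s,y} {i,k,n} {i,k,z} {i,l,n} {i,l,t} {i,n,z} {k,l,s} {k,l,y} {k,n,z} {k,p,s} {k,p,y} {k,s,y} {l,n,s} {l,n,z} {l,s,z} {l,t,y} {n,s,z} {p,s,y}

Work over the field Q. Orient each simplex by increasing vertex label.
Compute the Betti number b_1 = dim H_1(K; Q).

b_1=8

n_0=10 n_1=34 n_2=20  [Q]
∂1: piv[di,dl,dp,ds,dy,ik,in,it,iz] rk=9  ker:il,ip,kl,kn,kp,ks,kt,ky,kz,ln,lp,ls,lt,ly,lz,np,ns,nt,nz,ps,py,pz,sy,sz,ty
∂2: piv[dil,dpy,dsy,ikn,ikz,iln,ilt,inz,kls,kly,kps,kpy,ksy,lns,lnz,lsz,lty] rk=17  ker:knz,nsz,psy
b_1=(34−9)−17=8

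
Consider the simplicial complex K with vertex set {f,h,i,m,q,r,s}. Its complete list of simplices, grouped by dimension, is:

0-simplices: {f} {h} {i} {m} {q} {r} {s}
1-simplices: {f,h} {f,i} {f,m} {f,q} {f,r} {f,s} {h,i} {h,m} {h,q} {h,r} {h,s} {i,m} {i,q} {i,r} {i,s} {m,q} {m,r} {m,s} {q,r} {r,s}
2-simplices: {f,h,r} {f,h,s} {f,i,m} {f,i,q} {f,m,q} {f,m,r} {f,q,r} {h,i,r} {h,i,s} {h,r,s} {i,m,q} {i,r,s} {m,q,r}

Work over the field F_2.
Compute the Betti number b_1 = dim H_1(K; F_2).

n_0=7 n_1=20 n_2=13  [Z2]
∂1: piv[fh,fi,fm,fq,fr,fs] rk=6  ker:hi,hm,hq,hr,hs,im,iq,ir,is,mq,mr,ms,qr,rs
∂2: piv[fhr,fhs,fim,fiq,fmq,fmr,fqr,hir,his,hrs] rk=10  ker:imq,irs,mqr
b_1=(20−6)−10=4

b_1=4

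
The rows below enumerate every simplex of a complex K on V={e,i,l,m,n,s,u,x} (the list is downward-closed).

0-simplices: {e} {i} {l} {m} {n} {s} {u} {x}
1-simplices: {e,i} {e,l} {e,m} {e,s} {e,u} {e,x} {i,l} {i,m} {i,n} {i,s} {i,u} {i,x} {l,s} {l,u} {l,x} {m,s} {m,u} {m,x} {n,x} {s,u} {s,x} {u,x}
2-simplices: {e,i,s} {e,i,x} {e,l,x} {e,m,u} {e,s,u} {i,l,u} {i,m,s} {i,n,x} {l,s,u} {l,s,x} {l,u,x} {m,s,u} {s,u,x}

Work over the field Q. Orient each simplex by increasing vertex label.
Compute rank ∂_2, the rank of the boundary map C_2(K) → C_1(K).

n_0=8 n_1=22 n_2=13  [Q]
∂1: piv[ei,el,em,es,eu,ex,in] rk=7  ker:il,im,is,iu,ix,ls,lu,lx,ms,mu,mx,nx,su,sx,ux
∂2: piv[eis,eix,elx,emu,esu,ilu,ims,inx,lsu,lsx,lux,msu] rk=12  ker:sux
rk∂_2=12

rank∂_2=12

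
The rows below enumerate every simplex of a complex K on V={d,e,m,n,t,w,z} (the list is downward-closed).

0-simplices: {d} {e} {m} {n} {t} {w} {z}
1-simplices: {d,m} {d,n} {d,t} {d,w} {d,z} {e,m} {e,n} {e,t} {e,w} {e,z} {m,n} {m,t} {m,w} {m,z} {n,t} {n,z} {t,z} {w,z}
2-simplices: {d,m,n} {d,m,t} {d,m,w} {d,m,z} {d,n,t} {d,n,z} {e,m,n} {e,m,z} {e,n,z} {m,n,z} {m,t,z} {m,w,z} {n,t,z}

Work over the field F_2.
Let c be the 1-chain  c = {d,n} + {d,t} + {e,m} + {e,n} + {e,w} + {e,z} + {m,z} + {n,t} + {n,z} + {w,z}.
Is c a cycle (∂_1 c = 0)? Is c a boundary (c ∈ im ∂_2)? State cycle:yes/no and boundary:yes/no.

cycle:yes boundary:no

n_0=7 n_1=18 n_2=13  [Z2]
∂1: piv[dm,dn,dt,dw,dz,em] rk=6  ker:en,et,ew,ez,mn,mt,mw,mz,nt,nz,tz,wz
∂2: piv[dmn,dmt,dmw,dmz,dnt,dnz,emn,emz,mtz,mwz] rk=10  ker:enz,mnz,ntz
∂1c = 0
c vs im∂2: residual ≠ 0 ⇒ not boundary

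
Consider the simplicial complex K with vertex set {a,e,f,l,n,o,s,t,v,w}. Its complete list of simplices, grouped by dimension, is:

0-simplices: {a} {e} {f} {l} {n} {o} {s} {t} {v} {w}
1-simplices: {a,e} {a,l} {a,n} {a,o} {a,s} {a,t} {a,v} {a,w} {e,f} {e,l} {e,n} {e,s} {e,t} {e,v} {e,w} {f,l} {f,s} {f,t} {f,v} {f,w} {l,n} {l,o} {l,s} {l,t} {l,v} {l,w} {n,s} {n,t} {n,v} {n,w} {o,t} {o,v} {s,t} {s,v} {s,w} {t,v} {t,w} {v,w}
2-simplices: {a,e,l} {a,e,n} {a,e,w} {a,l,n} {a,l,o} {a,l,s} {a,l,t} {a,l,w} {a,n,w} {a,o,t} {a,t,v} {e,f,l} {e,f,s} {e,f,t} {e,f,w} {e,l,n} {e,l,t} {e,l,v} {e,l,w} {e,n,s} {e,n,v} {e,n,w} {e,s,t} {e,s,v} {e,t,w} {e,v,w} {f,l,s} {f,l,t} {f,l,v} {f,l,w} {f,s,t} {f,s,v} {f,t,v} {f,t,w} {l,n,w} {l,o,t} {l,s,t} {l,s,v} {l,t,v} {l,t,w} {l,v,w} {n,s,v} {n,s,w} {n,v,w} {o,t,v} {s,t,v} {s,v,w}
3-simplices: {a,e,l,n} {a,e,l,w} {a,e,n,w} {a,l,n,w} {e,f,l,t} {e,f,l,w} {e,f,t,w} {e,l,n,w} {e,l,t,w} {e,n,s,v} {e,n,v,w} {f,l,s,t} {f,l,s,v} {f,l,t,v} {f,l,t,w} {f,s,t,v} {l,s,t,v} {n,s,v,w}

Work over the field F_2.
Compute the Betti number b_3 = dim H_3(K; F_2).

n_0=10 n_1=38 n_2=47 n_3=18  [Z2]
∂1: piv[ae,al,an,ao,as,at,av,aw,ef] rk=9  ker:el,en,es,et,ev,ew,fl,fs,ft,fv,fw,ln,lo,ls,lt,lv,lw,ns,nt,nv,nw,ot,ov,st,sv,sw,tv,tw,vw
∂2: piv[ael,aen,aew,aln,alo,als,alt,alw,anw,aot,atv,efl,efs,eft,efw,elt,elv,ens,env,est,esv,etw,evw,fls,flv,ftv,nsw,otv] rk=28  ker:eln,elw,enw,flt,flw,fst,fsv,ftw,lnw,lot,lst,lsv,ltv,ltw,lvw,nsv,nvw,stv,svw
∂3: piv[aeln,aelw,aenw,alnw,eflt,eflw,eftw,eltw,ensv,envw,flst,flsv,fltv,fstv,nsvw] rk=15  ker:elnw,fltw,lstv
b_3=(18−15)−0=3

b_3=3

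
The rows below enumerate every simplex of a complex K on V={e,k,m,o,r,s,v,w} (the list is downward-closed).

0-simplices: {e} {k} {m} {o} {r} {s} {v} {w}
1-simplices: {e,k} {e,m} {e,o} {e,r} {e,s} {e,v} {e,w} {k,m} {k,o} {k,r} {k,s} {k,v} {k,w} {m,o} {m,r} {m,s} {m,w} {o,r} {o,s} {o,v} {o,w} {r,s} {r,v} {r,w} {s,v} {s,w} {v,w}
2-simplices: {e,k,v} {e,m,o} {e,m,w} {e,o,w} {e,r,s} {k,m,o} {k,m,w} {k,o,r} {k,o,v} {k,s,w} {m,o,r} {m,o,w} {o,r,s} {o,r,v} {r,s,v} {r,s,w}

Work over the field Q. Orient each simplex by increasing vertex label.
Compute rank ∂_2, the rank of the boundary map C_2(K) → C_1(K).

n_0=8 n_1=27 n_2=16  [Q]
∂1: piv[ek,em,eo,er,es,ev,ew] rk=7  ker:km,ko,kr,ks,kv,kw,mo,mr,ms,mw,or,os,ov,ow,rs,rv,rw,sv,sw,vw
∂2: piv[ekv,emo,emw,eow,ers,kmo,kmw,kor,kov,ksw,mor,ors,orv,rsv,rsw] rk=15  ker:mow
rk∂_2=15

rank∂_2=15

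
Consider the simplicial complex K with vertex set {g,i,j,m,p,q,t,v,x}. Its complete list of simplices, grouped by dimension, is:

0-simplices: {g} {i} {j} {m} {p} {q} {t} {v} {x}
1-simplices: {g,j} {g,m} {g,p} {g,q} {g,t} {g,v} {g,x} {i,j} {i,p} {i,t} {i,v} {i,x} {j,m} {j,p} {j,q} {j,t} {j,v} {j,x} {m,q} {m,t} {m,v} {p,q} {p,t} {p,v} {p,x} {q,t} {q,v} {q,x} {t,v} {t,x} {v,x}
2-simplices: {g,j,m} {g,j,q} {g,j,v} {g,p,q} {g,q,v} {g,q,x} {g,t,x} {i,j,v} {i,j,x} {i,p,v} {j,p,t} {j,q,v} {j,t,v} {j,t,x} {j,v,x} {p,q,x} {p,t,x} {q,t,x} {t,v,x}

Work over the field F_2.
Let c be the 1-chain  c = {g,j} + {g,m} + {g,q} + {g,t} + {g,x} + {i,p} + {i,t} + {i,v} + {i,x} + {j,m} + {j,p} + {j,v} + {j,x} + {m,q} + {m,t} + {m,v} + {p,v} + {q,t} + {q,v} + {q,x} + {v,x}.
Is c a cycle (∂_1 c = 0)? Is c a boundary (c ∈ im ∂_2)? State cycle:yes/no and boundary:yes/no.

n_0=9 n_1=31 n_2=19  [Z2]
∂1: piv[gj,gm,gp,gq,gt,gv,gx,ij] rk=8  ker:ip,it,iv,ix,jm,jp,jq,jt,jv,jx,mq,mt,mv,pq,pt,pv,px,qt,qv,qx,tv,tx,vx
∂2: piv[gjm,gjq,gjv,gpq,gqv,gqx,gtx,ijv,ijx,ipv,jpt,jtv,jtx,jvx,pqx,ptx,qtx] rk=17  ker:jqv,tvx
∂1c = {g} + {j} + {m} + {p} + {q} + {x}

cycle:no boundary:no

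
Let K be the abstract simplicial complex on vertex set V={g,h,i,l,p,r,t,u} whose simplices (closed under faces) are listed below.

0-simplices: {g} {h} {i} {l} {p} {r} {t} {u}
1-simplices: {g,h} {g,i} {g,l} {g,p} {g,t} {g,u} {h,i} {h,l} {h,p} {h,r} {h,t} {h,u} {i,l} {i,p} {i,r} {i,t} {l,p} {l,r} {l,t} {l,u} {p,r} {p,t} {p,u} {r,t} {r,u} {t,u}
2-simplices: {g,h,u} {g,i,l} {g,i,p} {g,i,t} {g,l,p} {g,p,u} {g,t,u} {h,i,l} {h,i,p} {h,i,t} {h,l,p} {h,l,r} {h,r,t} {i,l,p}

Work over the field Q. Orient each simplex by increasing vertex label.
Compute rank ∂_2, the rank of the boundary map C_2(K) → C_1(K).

n_0=8 n_1=26 n_2=14  [Q]
∂1: piv[gh,gi,gl,gp,gt,gu,hr] rk=7  ker:hi,hl,hp,ht,hu,il,ip,ir,it,lp,lr,lt,lu,pr,pt,pu,rt,ru,tu
∂2: piv[ghu,gil,gip,git,glp,gpu,gtu,hil,hip,hit,hlr,hrt] rk=12  ker:hlp,ilp
rk∂_2=12

rank∂_2=12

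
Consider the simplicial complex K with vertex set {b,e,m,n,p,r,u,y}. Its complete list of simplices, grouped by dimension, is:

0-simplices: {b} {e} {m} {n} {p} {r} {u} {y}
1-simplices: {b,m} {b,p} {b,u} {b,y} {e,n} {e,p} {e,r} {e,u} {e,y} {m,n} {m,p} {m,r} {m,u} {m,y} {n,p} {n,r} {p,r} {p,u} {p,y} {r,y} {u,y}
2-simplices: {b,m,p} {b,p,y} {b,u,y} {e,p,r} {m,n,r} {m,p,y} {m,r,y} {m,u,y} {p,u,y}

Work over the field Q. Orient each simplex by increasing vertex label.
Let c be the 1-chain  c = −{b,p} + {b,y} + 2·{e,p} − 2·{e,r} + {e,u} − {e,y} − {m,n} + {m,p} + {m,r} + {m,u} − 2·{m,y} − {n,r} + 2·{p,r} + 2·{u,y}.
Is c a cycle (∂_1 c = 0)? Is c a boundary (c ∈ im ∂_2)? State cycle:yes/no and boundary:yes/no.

cycle:yes boundary:no

n_0=8 n_1=21 n_2=9  [Q]
∂1: piv[bm,bp,bu,by,en,ep,er] rk=7  ker:eu,ey,mn,mp,mr,mu,my,np,nr,pr,pu,py,ry,uy
∂2: piv[bmp,bpy,buy,epr,mnr,mpy,mry,muy,puy] rk=9
∂1c = 0
c vs im∂2: residual ≠ 0 ⇒ not boundary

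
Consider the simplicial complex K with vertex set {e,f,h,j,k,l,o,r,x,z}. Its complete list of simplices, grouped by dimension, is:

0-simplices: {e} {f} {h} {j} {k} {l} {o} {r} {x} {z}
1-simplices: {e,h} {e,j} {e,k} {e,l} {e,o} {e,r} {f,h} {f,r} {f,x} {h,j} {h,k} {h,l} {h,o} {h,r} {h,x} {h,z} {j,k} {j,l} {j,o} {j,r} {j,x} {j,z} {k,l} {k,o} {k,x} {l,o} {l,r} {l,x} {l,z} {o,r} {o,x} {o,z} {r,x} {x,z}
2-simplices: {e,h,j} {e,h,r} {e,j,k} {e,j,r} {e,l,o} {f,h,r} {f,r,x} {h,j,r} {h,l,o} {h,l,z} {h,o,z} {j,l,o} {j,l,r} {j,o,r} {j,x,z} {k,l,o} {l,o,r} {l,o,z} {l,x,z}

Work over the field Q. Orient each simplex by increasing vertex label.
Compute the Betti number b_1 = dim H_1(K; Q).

n_0=10 n_1=34 n_2=19  [Q]
∂1: piv[eh,ej,ek,el,eo,er,fh,fx,hz] rk=9  ker:fr,hj,hk,hl,ho,hr,hx,jk,jl,jo,jr,jx,jz,kl,ko,kx,lo,lr,lx,lz,or,ox,oz,rx,xz
∂2: piv[ehj,ehr,ejk,ejr,elo,fhr,frx,hlo,hlz,hoz,jlo,jlr,jor,jxz,klo,lxz] rk=16  ker:hjr,lor,loz
b_1=(34−9)−16=9

b_1=9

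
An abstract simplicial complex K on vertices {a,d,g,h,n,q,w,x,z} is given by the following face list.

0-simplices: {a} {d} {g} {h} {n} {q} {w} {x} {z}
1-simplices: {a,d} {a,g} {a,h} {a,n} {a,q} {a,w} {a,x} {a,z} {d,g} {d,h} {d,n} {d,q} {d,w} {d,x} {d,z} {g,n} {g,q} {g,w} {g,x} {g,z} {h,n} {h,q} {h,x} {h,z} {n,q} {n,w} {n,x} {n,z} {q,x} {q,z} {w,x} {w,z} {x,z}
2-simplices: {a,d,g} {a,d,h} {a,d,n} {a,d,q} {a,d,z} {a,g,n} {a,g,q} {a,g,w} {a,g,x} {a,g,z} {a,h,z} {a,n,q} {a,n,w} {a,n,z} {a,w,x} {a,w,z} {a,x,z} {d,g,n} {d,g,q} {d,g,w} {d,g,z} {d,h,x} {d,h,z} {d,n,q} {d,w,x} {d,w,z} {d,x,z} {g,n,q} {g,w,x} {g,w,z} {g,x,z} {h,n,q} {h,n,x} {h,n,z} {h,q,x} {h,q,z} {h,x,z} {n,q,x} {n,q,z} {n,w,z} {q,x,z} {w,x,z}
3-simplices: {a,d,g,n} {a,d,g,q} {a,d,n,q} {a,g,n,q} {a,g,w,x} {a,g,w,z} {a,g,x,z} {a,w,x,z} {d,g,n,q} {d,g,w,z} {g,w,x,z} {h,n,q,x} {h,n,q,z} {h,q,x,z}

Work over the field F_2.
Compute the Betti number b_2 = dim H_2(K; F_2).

n_0=9 n_1=33 n_2=42 n_3=14  [Z2]
∂1: piv[ad,ag,ah,an,aq,aw,ax,az] rk=8  ker:dg,dh,dn,dq,dw,dx,dz,gn,gq,gw,gx,gz,hn,hq,hx,hz,nq,nw,nx,nz,qx,qz,wx,wz,xz
∂2: piv[adg,adh,adn,adq,adz,agn,agq,agw,agx,agz,ahz,anq,anw,anz,awx,awz,axz,dgw,dhx,dwx,hnq,hnx,hnz,hqx,hqz] rk=25  ker:dgn,dgq,dgz,dhz,dnq,dwz,dxz,gnq,gwx,gwz,gxz,hxz,nqx,nqz,nwz,qxz,wxz
∂3: piv[adgn,adgq,adnq,agnq,agwx,agwz,agxz,awxz,dgwz,hnqx,hnqz,hqxz] rk=12  ker:dgnq,gwxz
b_2=(42−25)−12=5

b_2=5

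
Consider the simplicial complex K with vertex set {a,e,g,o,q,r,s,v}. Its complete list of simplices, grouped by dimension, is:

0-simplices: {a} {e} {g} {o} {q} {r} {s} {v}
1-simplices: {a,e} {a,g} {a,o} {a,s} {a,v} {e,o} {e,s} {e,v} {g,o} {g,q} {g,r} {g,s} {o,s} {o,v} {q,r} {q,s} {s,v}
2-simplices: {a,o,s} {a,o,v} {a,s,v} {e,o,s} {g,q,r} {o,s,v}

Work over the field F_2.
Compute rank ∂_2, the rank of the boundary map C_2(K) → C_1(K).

rank∂_2=5

n_0=8 n_1=17 n_2=6  [Z2]
∂1: piv[ae,ag,ao,as,av,gq,gr] rk=7  ker:eo,es,ev,go,gs,os,ov,qr,qs,sv
∂2: piv[aos,aov,asv,eos,gqr] rk=5  ker:osv
rk∂_2=5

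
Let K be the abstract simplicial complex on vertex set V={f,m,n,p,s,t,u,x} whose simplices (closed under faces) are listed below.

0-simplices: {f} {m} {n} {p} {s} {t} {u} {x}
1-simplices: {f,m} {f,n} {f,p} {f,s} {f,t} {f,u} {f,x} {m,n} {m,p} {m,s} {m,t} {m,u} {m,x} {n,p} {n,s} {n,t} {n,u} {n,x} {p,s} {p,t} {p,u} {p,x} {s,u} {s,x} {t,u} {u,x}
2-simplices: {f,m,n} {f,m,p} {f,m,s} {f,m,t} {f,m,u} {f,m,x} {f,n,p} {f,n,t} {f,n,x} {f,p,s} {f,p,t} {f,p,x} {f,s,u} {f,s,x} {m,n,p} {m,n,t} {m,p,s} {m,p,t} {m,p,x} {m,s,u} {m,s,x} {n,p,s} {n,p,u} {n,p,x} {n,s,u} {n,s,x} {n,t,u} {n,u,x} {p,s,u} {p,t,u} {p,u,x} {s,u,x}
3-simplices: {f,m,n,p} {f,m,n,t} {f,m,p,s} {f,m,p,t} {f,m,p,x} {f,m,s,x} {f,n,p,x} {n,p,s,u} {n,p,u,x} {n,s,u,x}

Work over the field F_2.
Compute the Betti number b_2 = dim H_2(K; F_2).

b_2=3

n_0=8 n_1=26 n_2=32 n_3=10  [Z2]
∂1: piv[fm,fn,fp,fs,ft,fu,fx] rk=7  ker:mn,mp,ms,mt,mu,mx,np,ns,nt,nu,nx,ps,pt,pu,px,su,sx,tu,ux
∂2: piv[fmn,fmp,fms,fmt,fmu,fmx,fnp,fnt,fnx,fps,fpt,fpx,fsu,fsx,nps,npu,nsu,ntu,nux] rk=19  ker:mnp,mnt,mps,mpt,mpx,msu,msx,npx,nsx,psu,ptu,pux,sux
∂3: piv[fmnp,fmnt,fmps,fmpt,fmpx,fmsx,fnpx,npsu,npux,nsux] rk=10
b_2=(32−19)−10=3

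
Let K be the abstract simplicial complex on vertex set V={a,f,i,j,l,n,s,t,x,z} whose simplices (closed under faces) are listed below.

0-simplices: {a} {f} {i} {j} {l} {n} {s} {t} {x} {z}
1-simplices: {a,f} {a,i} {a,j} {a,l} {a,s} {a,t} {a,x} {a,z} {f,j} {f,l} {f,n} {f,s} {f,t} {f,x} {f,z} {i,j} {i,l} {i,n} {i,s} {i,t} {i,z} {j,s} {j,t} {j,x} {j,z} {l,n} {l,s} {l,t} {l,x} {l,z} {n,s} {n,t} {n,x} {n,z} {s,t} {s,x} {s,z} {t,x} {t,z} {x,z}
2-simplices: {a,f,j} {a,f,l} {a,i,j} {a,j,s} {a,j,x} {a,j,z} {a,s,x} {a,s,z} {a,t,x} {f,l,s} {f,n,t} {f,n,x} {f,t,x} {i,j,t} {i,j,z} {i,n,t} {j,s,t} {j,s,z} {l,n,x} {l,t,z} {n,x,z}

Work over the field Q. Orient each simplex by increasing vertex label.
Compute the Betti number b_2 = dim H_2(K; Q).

b_2=1

n_0=10 n_1=40 n_2=21  [Q]
∂1: piv[af,ai,aj,al,as,at,ax,az,fn] rk=9  ker:fj,fl,fs,ft,fx,fz,ij,il,in,is,it,iz,js,jt,jx,jz,ln,ls,lt,lx,lz,ns,nt,nx,nz,st,sx,sz,tx,tz,xz
∂2: piv[afj,afl,aij,ajs,ajx,ajz,asx,asz,atx,fls,fnt,fnx,ftx,ijt,ijz,int,jst,lnx,ltz,nxz] rk=20  ker:jsz
b_2=(21−20)−0=1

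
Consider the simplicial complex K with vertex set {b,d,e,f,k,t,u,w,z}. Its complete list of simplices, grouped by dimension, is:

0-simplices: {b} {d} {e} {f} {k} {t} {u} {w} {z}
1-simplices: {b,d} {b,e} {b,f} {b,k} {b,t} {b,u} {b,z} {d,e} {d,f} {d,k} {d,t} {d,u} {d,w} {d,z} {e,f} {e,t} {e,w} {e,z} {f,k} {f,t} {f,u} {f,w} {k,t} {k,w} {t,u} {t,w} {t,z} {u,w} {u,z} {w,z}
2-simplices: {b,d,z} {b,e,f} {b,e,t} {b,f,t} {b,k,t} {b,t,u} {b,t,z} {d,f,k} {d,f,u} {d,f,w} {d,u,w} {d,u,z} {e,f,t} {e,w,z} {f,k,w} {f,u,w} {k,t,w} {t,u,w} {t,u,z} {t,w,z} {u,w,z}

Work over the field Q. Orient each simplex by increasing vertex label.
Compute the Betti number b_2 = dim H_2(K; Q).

b_2=3

n_0=9 n_1=30 n_2=21  [Q]
∂1: piv[bd,be,bf,bk,bt,bu,bz,dw] rk=8  ker:de,df,dk,dt,du,dz,ef,et,ew,ez,fk,ft,fu,fw,kt,kw,tu,tw,tz,uw,uz,wz
∂2: piv[bdz,bef,bet,bft,bkt,btu,btz,dfk,dfu,dfw,duw,duz,ewz,fkw,ktw,tuw,tuz,twz] rk=18  ker:eft,fuw,uwz
b_2=(21−18)−0=3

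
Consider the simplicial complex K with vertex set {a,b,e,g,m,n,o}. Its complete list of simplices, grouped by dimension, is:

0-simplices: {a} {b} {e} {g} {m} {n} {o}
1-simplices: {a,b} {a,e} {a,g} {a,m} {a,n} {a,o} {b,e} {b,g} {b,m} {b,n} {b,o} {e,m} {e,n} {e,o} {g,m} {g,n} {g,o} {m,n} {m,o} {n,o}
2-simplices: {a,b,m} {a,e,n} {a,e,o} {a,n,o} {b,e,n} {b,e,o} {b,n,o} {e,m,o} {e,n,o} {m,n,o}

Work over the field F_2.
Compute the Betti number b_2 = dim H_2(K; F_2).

b_2=2

n_0=7 n_1=20 n_2=10  [Z2]
∂1: piv[ab,ae,ag,am,an,ao] rk=6  ker:be,bg,bm,bn,bo,em,en,eo,gm,gn,go,mn,mo,no
∂2: piv[abm,aen,aeo,ano,ben,beo,emo,mno] rk=8  ker:bno,eno
b_2=(10−8)−0=2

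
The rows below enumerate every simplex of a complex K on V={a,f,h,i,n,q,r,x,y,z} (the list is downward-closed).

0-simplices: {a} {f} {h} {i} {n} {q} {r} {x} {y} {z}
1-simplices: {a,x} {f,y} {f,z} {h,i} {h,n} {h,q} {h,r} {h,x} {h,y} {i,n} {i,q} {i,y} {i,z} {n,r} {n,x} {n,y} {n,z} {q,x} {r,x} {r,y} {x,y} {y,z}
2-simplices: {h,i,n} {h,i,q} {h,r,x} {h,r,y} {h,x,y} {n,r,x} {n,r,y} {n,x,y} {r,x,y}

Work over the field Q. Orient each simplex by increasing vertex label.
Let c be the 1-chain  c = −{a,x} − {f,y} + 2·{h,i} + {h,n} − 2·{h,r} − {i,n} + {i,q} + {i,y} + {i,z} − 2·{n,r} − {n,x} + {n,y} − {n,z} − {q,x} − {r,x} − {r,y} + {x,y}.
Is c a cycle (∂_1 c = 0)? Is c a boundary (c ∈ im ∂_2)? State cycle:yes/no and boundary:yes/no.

cycle:no boundary:no

n_0=10 n_1=22 n_2=9  [Q]
∂1: piv[ax,fy,fz,hi,hn,hq,hr,hx,hy] rk=9  ker:in,iq,iy,iz,nr,nx,ny,nz,qx,rx,ry,xy,yz
∂2: piv[hin,hiq,hrx,hry,hxy,nrx,nry] rk=7  ker:nxy,rxy
∂1c = {a} + {f} − {h} + 3·{n} + 2·{q} − 2·{r} − 5·{x} + {y}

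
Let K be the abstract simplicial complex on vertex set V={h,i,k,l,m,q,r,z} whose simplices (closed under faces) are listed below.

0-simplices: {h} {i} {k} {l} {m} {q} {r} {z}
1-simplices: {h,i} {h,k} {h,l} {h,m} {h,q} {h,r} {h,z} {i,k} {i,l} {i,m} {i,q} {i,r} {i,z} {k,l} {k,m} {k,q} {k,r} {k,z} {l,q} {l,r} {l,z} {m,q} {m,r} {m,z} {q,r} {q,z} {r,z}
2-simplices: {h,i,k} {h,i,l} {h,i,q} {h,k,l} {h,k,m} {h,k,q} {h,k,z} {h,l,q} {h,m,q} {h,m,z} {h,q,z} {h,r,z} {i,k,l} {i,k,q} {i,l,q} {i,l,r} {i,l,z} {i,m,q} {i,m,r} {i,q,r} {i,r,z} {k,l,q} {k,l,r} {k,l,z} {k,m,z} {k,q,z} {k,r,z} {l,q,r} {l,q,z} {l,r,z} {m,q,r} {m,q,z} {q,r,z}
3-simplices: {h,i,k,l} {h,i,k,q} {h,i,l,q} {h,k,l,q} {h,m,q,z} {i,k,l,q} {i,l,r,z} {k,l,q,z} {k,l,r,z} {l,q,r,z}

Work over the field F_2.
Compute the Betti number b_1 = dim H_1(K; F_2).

b_1=0

n_0=8 n_1=27 n_2=33 n_3=10  [Z2]
∂1: piv[hi,hk,hl,hm,hq,hr,hz] rk=7  ker:ik,il,im,iq,ir,iz,kl,km,kq,kr,kz,lq,lr,lz,mq,mr,mz,qr,qz,rz
∂2: piv[hik,hil,hiq,hkl,hkm,hkq,hkz,hlq,hmq,hmz,hqz,hrz,ilr,ilz,imq,imr,iqr,irz,klr,klz] rk=20  ker:ikl,ikq,ilq,klq,kmz,kqz,krz,lqr,lqz,lrz,mqr,mqz,qrz
∂3: piv[hikl,hikq,hilq,hklq,hmqz,ilrz,klqz,klrz,lqrz] rk=9  ker:iklq
b_1=(27−7)−20=0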